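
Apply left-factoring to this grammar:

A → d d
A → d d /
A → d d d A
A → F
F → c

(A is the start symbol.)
Left-factoring transforms A → αβ₁ | αβ₂ into A → αA' and A' → β₁ | β₂
(α is the longest common prefix among the alternatives). Repeat until
no nonterminal has two alternatives with a common prefix.

Round 1: A has alternatives sharing prefix 'd d'. Introduce A': A → d d A'
  Add: A' → ε
  Add: A' → /
  Add: A' → d A

No remaining common prefixes — done.

Resulting grammar:
A → d d A'
A' → ε
A' → /
A' → d A
A → F
F → c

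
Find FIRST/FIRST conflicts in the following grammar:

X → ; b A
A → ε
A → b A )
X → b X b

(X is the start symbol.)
Productions for X:
  X → ; b A: FIRST = { ';' }
  X → b X b: FIRST = { 'b' }
Productions for A:
  A → ε: FIRST = { ε }
  A → b A ): FIRST = { 'b' }

All alternatives of each non-terminal have pairwise disjoint FIRST sets.

Answer: No FIRST/FIRST conflicts.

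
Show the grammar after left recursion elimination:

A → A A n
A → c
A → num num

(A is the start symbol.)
A is directly left-recursive. The standard transformation for
  A → A α₁ | ... | A α_m | β₁ | ... | β_n
is
  A  → β₁ A' | ... | β_n A'
  A' → α₁ A' | ... | α_m A' | ε

A → c becomes A → c A'
A → num num becomes A → num num A'
A → A A n becomes A' → A n A'
Add A' → ε

Resulting grammar:
A → c A'
A → num num A'
A' → A n A'
A' → ε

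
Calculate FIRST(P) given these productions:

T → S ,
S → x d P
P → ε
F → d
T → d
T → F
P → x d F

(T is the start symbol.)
From P → ε:
  - ε-production, so ε ∈ FIRST(P)
From P → x d F:
  - x is a terminal: add 'x' and stop

Collecting: FIRST(P) = { 'x', ε }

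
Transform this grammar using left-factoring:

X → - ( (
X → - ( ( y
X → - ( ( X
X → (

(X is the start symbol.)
X → - ( ( X'
X' → ε
X' → y
X' → X
X → (

Left-factoring transforms A → αβ₁ | αβ₂ into A → αA' and A' → β₁ | β₂
(α is the longest common prefix among the alternatives). Repeat until
no nonterminal has two alternatives with a common prefix.

Round 1: X has alternatives sharing prefix '- ( ('. Introduce X': X → - ( ( X'
  Add: X' → ε
  Add: X' → y
  Add: X' → X

No remaining common prefixes — done.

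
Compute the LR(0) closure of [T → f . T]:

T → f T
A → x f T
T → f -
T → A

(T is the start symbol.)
Start with: [T → f . T]
  [T → f . T] has the dot before T: add [T → . f T], [T → . f -], [T → . A]
  [T → . A] has the dot before A: add [A → . x f T]
No further items can be added.

CLOSURE = { [A → . x f T], [T → . A], [T → . f -], [T → . f T], [T → f . T] }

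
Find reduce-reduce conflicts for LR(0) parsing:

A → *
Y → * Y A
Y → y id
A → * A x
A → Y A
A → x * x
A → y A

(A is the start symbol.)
A reduce-reduce conflict occurs when an LR(0) state has two complete items [A → α .] and [B → β .] — both call for a reduction, and with no lookahead the parser cannot choose between them.

Augment with A' → A and build the canonical LR(0) collection (I0 = CLOSURE({[A' → . A]}), then GOTO on every symbol after a dot until no new states appear). It has 15 states:
  I0: { [A → . * A x], [A → . *], [A → . Y A], [A → . x * x], [A → . y A], [A' → . A], [Y → . * Y A], [Y → . y id] }  — shift
  I1: { [A → * . A x], [A → * .], [A → . * A x], [A → . *], [A → . Y A], [A → . x * x], [A → . y A], [Y → * . Y A], [Y → . * Y A], [Y → . y id] }  — shift, reduce
  I2: { [A' → A .] }  — accept
  I3: { [A → . * A x], [A → . *], [A → . Y A], [A → . x * x], [A → . y A], [A → Y . A], [Y → . * Y A], [Y → . y id] }  — shift
  I4: { [A → x . * x] }  — shift
  I5: { [A → . * A x], [A → . *], [A → . Y A], [A → . x * x], [A → . y A], [A → y . A], [Y → . * Y A], [Y → . y id], [Y → y . id] }  — shift
  I6: { [A → y A .] }  — reduce
  I7: { [Y → y id .] }  — reduce
  I8: { [A → x * . x] }  — shift
  I9: { [A → x * x .] }  — reduce
  I10: { [A → Y A .] }  — reduce
  I11: { [A → * A . x] }  — shift
  I12: { [A → . * A x], [A → . *], [A → . Y A], [A → . x * x], [A → . y A], [A → Y . A], [Y → * Y . A], [Y → . * Y A], [Y → . y id] }  — shift
  I13: { [A → Y A .], [Y → * Y A .] }  — 2 reduces
  I14: { [A → * A x .] }  — reduce

I13 contains complete items [A → Y A .], [Y → * Y A .] — reduce-reduce conflict.

Answer: Yes — I13: [A → Y A .] vs [Y → * Y A .]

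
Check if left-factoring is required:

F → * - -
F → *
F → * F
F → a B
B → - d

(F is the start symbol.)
Yes, F has productions with common prefix '*'

Left-factoring is needed when two productions for the same non-terminal
share a common prefix on the right-hand side.

Productions for F:
  F → * - -
  F → *
  F → * F
  F → a B

Found common prefix '*' in productions for F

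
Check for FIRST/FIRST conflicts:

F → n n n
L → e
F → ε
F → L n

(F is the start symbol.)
No FIRST/FIRST conflicts.

FIRST sets of the non-terminals at (or reachable through a nullable prefix from) the front of some alternative:
  FIRST(L) = { 'e' }

Productions for F:
  F → n n n: FIRST = { 'n' }
  F → ε: FIRST = { ε }
  F → L n: FIRST = { 'e' }
L has only one production, so no FIRST/FIRST conflict is possible there.

All alternatives of each non-terminal have pairwise disjoint FIRST sets.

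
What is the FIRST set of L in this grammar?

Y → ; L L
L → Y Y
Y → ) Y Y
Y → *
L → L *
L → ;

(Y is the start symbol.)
{ ')', '*', ';' }

To compute FIRST(L), examine every production with L on the left-hand side, reading each right-hand side left to right until a non-nullable symbol is reached.

FIRST sets of the other non-terminals involved (by the same procedure, iterated to a fixed point):
  FIRST(Y) = { ')', '*', ';' }

From L → Y Y:
  - Y is a non-terminal: add FIRST(Y) \ {ε} = { ')', '*', ';' }
    Y is not nullable, so stop
From L → L *:
  - L is the symbol being defined: contributes nothing new
    L is not nullable, so stop
From L → ;:
  - ';' is a terminal: add ';' and stop

Collecting: FIRST(L) = { ')', '*', ';' }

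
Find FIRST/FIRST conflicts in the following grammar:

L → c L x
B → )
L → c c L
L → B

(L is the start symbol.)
A FIRST/FIRST conflict occurs when two productions N → α and N → β for the same non-terminal have FIRST(α) ∩ FIRST(β) ≠ ∅ (with ε ∈ FIRST of a nullable right-hand side, so two nullable alternatives also conflict).

FIRST sets of the non-terminals at (or reachable through a nullable prefix from) the front of some alternative:
  FIRST(B) = { ')' }

Productions for L:
  L → c L x: FIRST = { 'c' }
  L → c c L: FIRST = { 'c' }
  L → B: FIRST = { ')' }
B has only one production, so no FIRST/FIRST conflict is possible there.

Conflict for L: L → c L x and L → c c L
  Overlap: { 'c' }

Answer: Yes. L → c L x / L → c c L on { 'c' }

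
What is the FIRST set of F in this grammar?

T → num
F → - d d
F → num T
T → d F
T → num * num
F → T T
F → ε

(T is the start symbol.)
{ '-', 'd', 'num', ε }

FIRST sets of the other non-terminals involved (by the same procedure, iterated to a fixed point):
  FIRST(T) = { 'd', 'num' }

From F → - d d:
  - '-' is a terminal: add '-' and stop
From F → num T:
  - num is a terminal: add 'num' and stop
From F → T T:
  - T is a non-terminal: add FIRST(T) \ {ε} = { 'd', 'num' }
    T is not nullable, so stop
From F → ε:
  - ε-production, so ε ∈ FIRST(F)

Collecting: FIRST(F) = { '-', 'd', 'num', ε }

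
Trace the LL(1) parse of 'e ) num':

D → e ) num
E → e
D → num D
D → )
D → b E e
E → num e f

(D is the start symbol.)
LL(1) parsing maintains a stack (initially the start symbol over $) and the input. At each step: if the stack top is a terminal, match it against the current input token; if it is a non-terminal N, replace it with the RHS of M[N, lookahead] (the unique production whose predict set contains the lookahead).

Stack is shown with the top on the left.

Stack      Input      Action
----------------------------
D $        e ) num $  output D → e ) num
e ) num $  e ) num $  match 'e'
) num $    ) num $    match ')'
num $      num $      match 'num'
$          $          accept

The string is accepted.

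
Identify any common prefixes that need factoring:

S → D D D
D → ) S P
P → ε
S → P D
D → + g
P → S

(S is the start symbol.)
Left-factoring is needed when two productions for the same non-terminal
share a common prefix on the right-hand side.

Productions for S:
  S → D D D
  S → P D
Productions for D:
  D → ) S P
  D → + g
Productions for P:
  P → ε
  P → S

No common prefixes found.

Answer: No, left-factoring is not needed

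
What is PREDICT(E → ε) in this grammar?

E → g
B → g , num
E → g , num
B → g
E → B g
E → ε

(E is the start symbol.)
PREDICT(E → ε) = (FIRST(RHS) \ {ε}) ∪ (FOLLOW(E) if ε ∈ FIRST(RHS), i.e. RHS ⇒* ε)
The right-hand side is ε (FIRST(ε) = { ε }), so the predict set is FOLLOW(E) = { $ }
PREDICT(E → ε) = { $ }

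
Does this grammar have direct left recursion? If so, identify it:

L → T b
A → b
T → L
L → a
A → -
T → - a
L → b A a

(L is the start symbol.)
No direct left recursion

Direct left recursion occurs when N → N α for some non-terminal N (the right-hand side begins with the left-hand side itself).

L → T b: starts with T
A → b: starts with b
T → L: starts with L
L → a: starts with a
A → -: starts with '-'
T → - a: starts with '-'
L → b A a: starts with b

No direct left recursion found.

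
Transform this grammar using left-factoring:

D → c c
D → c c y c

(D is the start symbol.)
D → c c D'
D' → ε
D' → y c

Left-factoring transforms A → αβ₁ | αβ₂ into A → αA' and A' → β₁ | β₂
(α is the longest common prefix among the alternatives). Repeat until
no nonterminal has two alternatives with a common prefix.

Round 1: D has alternatives sharing prefix 'c c'. Introduce D': D → c c D'
  Add: D' → ε
  Add: D' → y c

No remaining common prefixes — done.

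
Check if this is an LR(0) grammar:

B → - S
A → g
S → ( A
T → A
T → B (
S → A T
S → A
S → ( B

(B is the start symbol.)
No. Shift-reduce conflict between [S → A .] and [A → . g]

A grammar is LR(0) if no state in the canonical LR(0) collection has:
  - both a shift item (dot before a terminal) and a complete item (shift-reduce conflict), or
  - two or more complete items (reduce-reduce conflict; the accept item [B' → B .] counts as a complete item here).

Augment with B' → B and build the canonical LR(0) collection (I0 = CLOSURE({[B' → . B]}), then GOTO on every symbol after a dot until no new states appear). It has 13 states:
  I0: { [B → . - S], [B' → . B] }  — shift
  I1: { [A → . g], [B → - . S], [S → . ( A], [S → . ( B], [S → . A T], [S → . A] }  — shift
  I2: { [B' → B .] }  — accept
  I3: { [A → . g], [B → . - S], [S → ( . A], [S → ( . B] }  — shift
  I4: { [A → . g], [B → . - S], [S → A . T], [S → A .], [T → . A], [T → . B (] }  — shift, reduce
  I5: { [B → - S .] }  — reduce
  I6: { [A → g .] }  — reduce
  I7: { [T → A .] }  — reduce
  I8: { [T → B . (] }  — shift
  I9: { [S → A T .] }  — reduce
  I10: { [T → B ( .] }  — reduce
  I11: { [S → ( A .] }  — reduce
  I12: { [S → ( B .] }  — reduce

Conflict in state I4:
  Shift-reduce conflict between [S → A .] and [A → . g]
So the grammar is NOT LR(0).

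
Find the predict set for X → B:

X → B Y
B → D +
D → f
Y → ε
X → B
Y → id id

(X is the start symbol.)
{ 'f' }

PREDICT(X → B) = (FIRST(RHS) \ {ε}) ∪ (FOLLOW(X) if ε ∈ FIRST(RHS), i.e. RHS ⇒* ε)
FIRST(B) = { 'f' }
FIRST(B) = { 'f' }
ε ∉ FIRST(B), so FOLLOW(X) is not added.
PREDICT(X → B) = { 'f' }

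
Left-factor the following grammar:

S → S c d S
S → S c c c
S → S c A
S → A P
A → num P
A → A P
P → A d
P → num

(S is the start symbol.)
Left-factoring transforms A → αβ₁ | αβ₂ into A → αA' and A' → β₁ | β₂
(α is the longest common prefix among the alternatives). Repeat until
no nonterminal has two alternatives with a common prefix.

Round 1: S has alternatives sharing prefix 'S c'. Introduce S': S → S c S'
  Add: S' → d S
  Add: S' → c c
  Add: S' → A

No remaining common prefixes — done.

Resulting grammar:
S → S c S'
S' → d S
S' → c c
S' → A
S → A P
A → num P
A → A P
P → A d
P → num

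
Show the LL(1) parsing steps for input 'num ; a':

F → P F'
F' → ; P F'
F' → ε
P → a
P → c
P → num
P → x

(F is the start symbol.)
Stack is shown with the top on the left.

Stack     Input      Action
---------------------------
F $       num ; a $  output F → P F'
P F' $    num ; a $  output P → num
num F' $  num ; a $  match 'num'
F' $      ; a $      output F' → ; P F'
; P F' $  ; a $      match ';'
P F' $    a $        output P → a
a F' $    a $        match 'a'
F' $      $          output F' → ε
$         $          accept

The string is accepted.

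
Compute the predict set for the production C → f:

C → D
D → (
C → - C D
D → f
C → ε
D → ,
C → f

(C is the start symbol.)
PREDICT(C → f) = (FIRST(RHS) \ {ε}) ∪ (FOLLOW(C) if ε ∈ FIRST(RHS), i.e. RHS ⇒* ε)
FIRST(f) = { 'f' }
ε ∉ FIRST(f), so FOLLOW(C) is not added.
PREDICT(C → f) = { 'f' }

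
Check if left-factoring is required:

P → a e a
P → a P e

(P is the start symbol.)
Yes, P has productions with common prefix 'a'

Left-factoring is needed when two productions for the same non-terminal
share a common prefix on the right-hand side.

Productions for P:
  P → a e a
  P → a P e

Found common prefix 'a' in productions for P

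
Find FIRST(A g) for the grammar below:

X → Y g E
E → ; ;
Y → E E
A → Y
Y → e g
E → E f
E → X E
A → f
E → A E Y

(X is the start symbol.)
FIRST sets of the non-terminals involved (from the grammar, by fixed-point iteration):
  FIRST(A) = { ';', 'e', 'f' }

To compute FIRST(A g), process the symbols left to right:
Symbol A is a non-terminal. Add FIRST(A) \ {ε} = { ';', 'e', 'f' }
A is not nullable (ε ∉ FIRST(A)), so stop here.
FIRST(A g) = { ';', 'e', 'f' }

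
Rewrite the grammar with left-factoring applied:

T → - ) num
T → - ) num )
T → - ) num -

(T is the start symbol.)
Left-factoring transforms A → αβ₁ | αβ₂ into A → αA' and A' → β₁ | β₂
(α is the longest common prefix among the alternatives). Repeat until
no nonterminal has two alternatives with a common prefix.

Round 1: T has alternatives sharing prefix '- ) num'. Introduce T': T → - ) num T'
  Add: T' → ε
  Add: T' → )
  Add: T' → -

No remaining common prefixes — done.

Resulting grammar:
T → - ) num T'
T' → ε
T' → )
T' → -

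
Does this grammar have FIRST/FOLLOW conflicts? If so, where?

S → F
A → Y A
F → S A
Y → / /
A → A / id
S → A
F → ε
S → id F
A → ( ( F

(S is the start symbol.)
Yes. S → A with FOLLOW(S) on { '(', '/' }; F → S A with FOLLOW(F) on { '(', '/' }

A FIRST/FOLLOW conflict occurs when a non-terminal N has a nullable alternative N → β (β ⇒* ε) and another alternative N → α with FIRST(α) ∩ FOLLOW(N) ≠ ∅: on such a lookahead the parser cannot decide between expanding α and letting N vanish via β.

Nullable non-terminals: F, S.
FIRST sets used below: FIRST(S) = { '(', '/', 'id', ε }, FIRST(A) = { '(', '/' }, FIRST(F) = { '(', '/', 'id', ε }

F: nullable alternative(s) F → ε; FOLLOW(F) = { $, '(', '/' }
  F → S A: FIRST \ {ε} = { '(', '/', 'id' } — overlaps FOLLOW(F) on { '(', '/' }: CONFLICT
  F → ε: FIRST \ {ε} = { } — this is the only nullable alternative, skip

S: nullable alternative(s) S → F; FOLLOW(S) = { $, '(', '/' }
  S → F: FIRST \ {ε} = { '(', '/', 'id' } — this is the only nullable alternative, skip
  S → A: FIRST \ {ε} = { '(', '/' } — overlaps FOLLOW(S) on { '(', '/' }: CONFLICT
  S → id F: FIRST \ {ε} = { 'id' } — disjoint from FOLLOW(S)

A, Y have no nullable alternative, so no FIRST/FOLLOW check is needed there.

So the grammar has 2 FIRST/FOLLOW conflicts (marked CONFLICT above).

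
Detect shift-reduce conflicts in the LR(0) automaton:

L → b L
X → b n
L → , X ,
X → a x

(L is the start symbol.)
A shift-reduce conflict occurs when an LR(0) state has both:
  - a complete (reduce) item [A → α .] (dot at the end), and
  - a shift item [B → β . c γ] (dot before a terminal).

Augment with L' → L and build the canonical LR(0) collection (I0 = CLOSURE({[L' → . L]}), then GOTO on every symbol after a dot until no new states appear). It has 11 states:
  I0: { [L → . , X ,], [L → . b L], [L' → . L] }  — shift
  I1: { [L → , . X ,], [X → . a x], [X → . b n] }  — shift
  I2: { [L' → L .] }  — accept
  I3: { [L → . , X ,], [L → . b L], [L → b . L] }  — shift
  I4: { [L → b L .] }  — reduce
  I5: { [L → , X . ,] }  — shift
  I6: { [X → a . x] }  — shift
  I7: { [X → b . n] }  — shift
  I8: { [X → b n .] }  — reduce
  I9: { [X → a x .] }  — reduce
  I10: { [L → , X , .] }  — reduce

No state contains both a complete item and a shift item.

Answer: No shift-reduce conflicts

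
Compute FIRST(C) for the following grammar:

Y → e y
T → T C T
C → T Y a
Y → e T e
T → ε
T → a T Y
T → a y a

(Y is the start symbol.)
{ 'a', 'e' }

To compute FIRST(C), examine every production with C on the left-hand side, reading each right-hand side left to right until a non-nullable symbol is reached.

FIRST sets of the other non-terminals involved (by the same procedure, iterated to a fixed point):
  FIRST(T) = { 'a', 'e', ε }
  FIRST(Y) = { 'e' }

From C → T Y a:
  - T is a non-terminal: add FIRST(T) \ {ε} = { 'a', 'e' }
    T is nullable, so continue to the next symbol
  - Y is a non-terminal: add FIRST(Y) \ {ε} = { 'e' }
    Y is not nullable, so stop

Collecting: FIRST(C) = { 'a', 'e' }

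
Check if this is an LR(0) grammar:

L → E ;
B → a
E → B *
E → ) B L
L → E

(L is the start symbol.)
No. Shift-reduce conflict between [L → E .] and [L → E . ;]

A grammar is LR(0) if no state in the canonical LR(0) collection has:
  - both a shift item (dot before a terminal) and a complete item (shift-reduce conflict), or
  - two or more complete items (reduce-reduce conflict; the accept item [L' → L .] counts as a complete item here).

Augment with L' → L and build the canonical LR(0) collection (I0 = CLOSURE({[L' → . L]}), then GOTO on every symbol after a dot until no new states appear). It has 10 states:
  I0: { [B → . a], [E → . ) B L], [E → . B *], [L → . E ;], [L → . E], [L' → . L] }  — shift
  I1: { [B → . a], [E → ) . B L] }  — shift
  I2: { [E → B . *] }  — shift
  I3: { [L → E . ;], [L → E .] }  — shift, reduce
  I4: { [L' → L .] }  — accept
  I5: { [B → a .] }  — reduce
  I6: { [L → E ; .] }  — reduce
  I7: { [E → B * .] }  — reduce
  I8: { [B → . a], [E → ) B . L], [E → . ) B L], [E → . B *], [L → . E ;], [L → . E] }  — shift
  I9: { [E → ) B L .] }  — reduce

Conflict in state I3:
  Shift-reduce conflict between [L → E .] and [L → E . ;]
So the grammar is NOT LR(0).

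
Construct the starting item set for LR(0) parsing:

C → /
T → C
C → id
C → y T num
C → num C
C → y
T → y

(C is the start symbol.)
First, augment the grammar with C' → C
I₀ = CLOSURE({ [C' → . C] }):
  [C' → . C] has the dot before C: add [C → . /], [C → . id], [C → . y T num], [C → . num C], [C → . y]
No further items can be added.

I₀ = { [C → . /], [C → . id], [C → . num C], [C → . y T num], [C → . y], [C' → . C] }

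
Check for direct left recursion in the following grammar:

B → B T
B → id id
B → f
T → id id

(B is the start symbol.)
Yes, B is left-recursive

Direct left recursion occurs when N → N α for some non-terminal N (the right-hand side begins with the left-hand side itself).

B → B T: LEFT RECURSIVE (starts with B)
B → id id: starts with id
B → f: starts with f
T → id id: starts with id

The grammar has direct left recursion on: B.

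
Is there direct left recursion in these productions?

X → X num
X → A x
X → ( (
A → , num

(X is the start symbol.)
X → X num: LEFT RECURSIVE (starts with X)
X → A x: starts with A
X → ( (: starts with '('
A → , num: starts with ','

The grammar has direct left recursion on: X.

Answer: Yes, X is left-recursive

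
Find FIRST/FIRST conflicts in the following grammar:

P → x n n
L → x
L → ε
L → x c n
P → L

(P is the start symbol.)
Yes. P → x n n / P → L on { 'x' }; L → x / L → x c n on { 'x' }

A FIRST/FIRST conflict occurs when two productions N → α and N → β for the same non-terminal have FIRST(α) ∩ FIRST(β) ≠ ∅ (with ε ∈ FIRST of a nullable right-hand side, so two nullable alternatives also conflict).

FIRST sets of the non-terminals at (or reachable through a nullable prefix from) the front of some alternative:
  FIRST(L) = { 'x', ε }

Productions for P:
  P → x n n: FIRST = { 'x' }
  P → L: FIRST = { 'x', ε }
Productions for L:
  L → x: FIRST = { 'x' }
  L → ε: FIRST = { ε }
  L → x c n: FIRST = { 'x' }

Conflict for P: P → x n n and P → L
  Overlap: { 'x' }
Conflict for L: L → x and L → x c n
  Overlap: { 'x' }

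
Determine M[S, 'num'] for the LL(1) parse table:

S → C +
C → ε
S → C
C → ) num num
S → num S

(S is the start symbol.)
To find M[S, 'num'], we find productions for S where 'num' is in the predict set (PREDICT(N → α) = (FIRST(α) \ {ε}) ∪ (FOLLOW(N) if α ⇒* ε)).

Relevant sets:
  FIRST(C) = { ')', ε }
  FOLLOW(S) = { $ }

S → C +: PREDICT = { ')', '+' }
S → C: PREDICT = { $, ')' }
S → num S: PREDICT = { 'num' }
  'num' is in predict set, so this production goes in M[S, 'num']

M[S, 'num'] = S → num S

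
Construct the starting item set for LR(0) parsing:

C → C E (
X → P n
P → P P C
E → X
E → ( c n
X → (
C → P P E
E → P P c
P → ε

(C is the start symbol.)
{ [C → . C E (], [C → . P P E], [C' → . C], [P → . P P C], [P → .] }

First, augment the grammar with C' → C
I₀ = CLOSURE({ [C' → . C] }):
  [C' → . C] has the dot before C: add [C → . C E (], [C → . P P E]
  [C → . P P E] has the dot before P: add [P → . P P C], [P → .]
No further items can be added.

I₀ = { [C → . C E (], [C → . P P E], [C' → . C], [P → . P P C], [P → .] }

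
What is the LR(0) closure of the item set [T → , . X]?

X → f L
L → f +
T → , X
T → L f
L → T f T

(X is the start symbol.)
Start with: [T → , . X]
  [T → , . X] has the dot before X: add [X → . f L]
No further items can be added.

CLOSURE = { [T → , . X], [X → . f L] }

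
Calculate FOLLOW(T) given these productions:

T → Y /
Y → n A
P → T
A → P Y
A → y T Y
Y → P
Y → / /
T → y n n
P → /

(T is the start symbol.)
To compute FOLLOW(T), find every occurrence of T on a right-hand side N → α T β: add FIRST(β) \ {ε}, and if β is empty or nullable also add FOLLOW(N). Iterate to a fixed point.

T is the start symbol, so $ ∈ FOLLOW(T).
In P → T: T is at the end, add FOLLOW(P)
In A → y T Y: T is followed by Y, add FIRST(Y) \ {ε} = { '/', 'n', 'y' }

The FOLLOW sets referred to above (computed the same way, to a fixed point):
  FOLLOW(P) = { '/', 'n', 'y' }

Taking the union: FOLLOW(T) = { $, '/', 'n', 'y' }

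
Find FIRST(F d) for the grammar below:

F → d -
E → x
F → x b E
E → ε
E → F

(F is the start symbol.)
{ 'd', 'x' }

FIRST sets of the non-terminals involved (from the grammar, by fixed-point iteration):
  FIRST(F) = { 'd', 'x' }

To compute FIRST(F d), process the symbols left to right:
Symbol F is a non-terminal. Add FIRST(F) \ {ε} = { 'd', 'x' }
F is not nullable (ε ∉ FIRST(F)), so stop here.
FIRST(F d) = { 'd', 'x' }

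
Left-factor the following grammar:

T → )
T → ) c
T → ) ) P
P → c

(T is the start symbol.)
T → ) T'
T' → ε
T' → c
T' → ) P
P → c

Left-factoring transforms A → αβ₁ | αβ₂ into A → αA' and A' → β₁ | β₂
(α is the longest common prefix among the alternatives). Repeat until
no nonterminal has two alternatives with a common prefix.

Round 1: T has alternatives sharing prefix ')'. Introduce T': T → ) T'
  Add: T' → ε
  Add: T' → c
  Add: T' → ) P

No remaining common prefixes — done.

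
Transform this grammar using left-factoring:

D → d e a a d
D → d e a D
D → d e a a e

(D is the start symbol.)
D → d e a D'
D' → a D''
D'' → d
D'' → e
D' → D

Left-factoring transforms A → αβ₁ | αβ₂ into A → αA' and A' → β₁ | β₂
(α is the longest common prefix among the alternatives). Repeat until
no nonterminal has two alternatives with a common prefix.

Round 1: D has alternatives sharing prefix 'd e a'. Introduce D': D → d e a D'
  Add: D' → a d
  Add: D' → D
  Add: D' → a e

Round 2: D' has alternatives sharing prefix 'a'. Introduce D'': D' → a D''
  Add: D'' → d
  Add: D'' → e

No remaining common prefixes — done.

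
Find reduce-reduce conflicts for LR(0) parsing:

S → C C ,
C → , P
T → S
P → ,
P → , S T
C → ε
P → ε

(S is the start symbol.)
Augment with S' → S and build the canonical LR(0) collection (I0 = CLOSURE({[S' → . S]}), then GOTO on every symbol after a dot until no new states appear). It has 11 states:
  I0: { [C → . , P], [C → .], [S → . C C ,], [S' → . S] }  — shift, reduce
  I1: { [C → , . P], [P → . , S T], [P → . ,], [P → .] }  — shift, reduce
  I2: { [C → . , P], [C → .], [S → C . C ,] }  — shift, reduce
  I3: { [S' → S .] }  — accept
  I4: { [S → C C . ,] }  — shift
  I5: { [S → C C , .] }  — reduce
  I6: { [C → . , P], [C → .], [P → , . S T], [P → , .], [S → . C C ,] }  — shift, 2 reduces
  I7: { [C → , P .] }  — reduce
  I8: { [C → . , P], [C → .], [P → , S . T], [S → . C C ,], [T → . S] }  — shift, reduce
  I9: { [T → S .] }  — reduce
  I10: { [P → , S T .] }  — reduce

I6 contains complete items [C → .], [P → , .] — reduce-reduce conflict.

Answer: Yes — I6: [C → .] vs [P → , .]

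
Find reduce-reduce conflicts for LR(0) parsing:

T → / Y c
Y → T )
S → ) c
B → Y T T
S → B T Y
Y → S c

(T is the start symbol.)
No reduce-reduce conflicts

A reduce-reduce conflict occurs when an LR(0) state has two complete items [A → α .] and [B → β .] — both call for a reduction, and with no lookahead the parser cannot choose between them.

Augment with T' → T and build the canonical LR(0) collection (I0 = CLOSURE({[T' → . T]}), then GOTO on every symbol after a dot until no new states appear). It has 16 states:
  I0: { [T → . / Y c], [T' → . T] }  — shift
  I1: { [B → . Y T T], [S → . ) c], [S → . B T Y], [T → . / Y c], [T → / . Y c], [Y → . S c], [Y → . T )] }  — shift
  I2: { [T' → T .] }  — accept
  I3: { [S → ) . c] }  — shift
  I4: { [S → B . T Y], [T → . / Y c] }  — shift
  I5: { [Y → S . c] }  — shift
  I6: { [Y → T . )] }  — shift
  I7: { [B → Y . T T], [T → . / Y c], [T → / Y . c] }  — shift
  I8: { [B → Y T . T], [T → . / Y c] }  — shift
  I9: { [T → / Y c .] }  — reduce
  I10: { [B → Y T T .] }  — reduce
  I11: { [Y → T ) .] }  — reduce
  I12: { [Y → S c .] }  — reduce
  I13: { [B → . Y T T], [S → . ) c], [S → . B T Y], [S → B T . Y], [T → . / Y c], [Y → . S c], [Y → . T )] }  — shift
  I14: { [B → Y . T T], [S → B T Y .], [T → . / Y c] }  — shift, reduce
  I15: { [S → ) c .] }  — reduce

No state contains more than one complete item.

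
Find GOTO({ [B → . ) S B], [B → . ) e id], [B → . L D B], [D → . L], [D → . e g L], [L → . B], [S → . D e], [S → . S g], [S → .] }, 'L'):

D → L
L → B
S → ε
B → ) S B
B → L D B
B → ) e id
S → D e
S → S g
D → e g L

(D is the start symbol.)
{ [B → . ) S B], [B → . ) e id], [B → . L D B], [B → L . D B], [D → . L], [D → . e g L], [D → L .], [L → . B] }

GOTO(I, 'L') = CLOSURE({ [A → αX.β] : [A → α.Xβ] ∈ I, X = 'L' })

Items with dot before 'L', with the dot advanced:
  [B → . L D B] → [B → L . D B]
  [D → . L] → [D → L .]
Closure of the advanced items:
  [B → L . D B] has the dot before D: add [D → . L], [D → . e g L]
  [D → . L] has the dot before L: add [L → . B]
  [L → . B] has the dot before B: add [B → . ) S B], [B → . L D B], [B → . ) e id]

GOTO = { [B → . ) S B], [B → . ) e id], [B → . L D B], [B → L . D B], [D → . L], [D → . e g L], [D → L .], [L → . B] }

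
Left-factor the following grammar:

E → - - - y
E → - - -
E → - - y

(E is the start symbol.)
E → - - E'
E' → - E''
E'' → y
E'' → ε
E' → y

Left-factoring transforms A → αβ₁ | αβ₂ into A → αA' and A' → β₁ | β₂
(α is the longest common prefix among the alternatives). Repeat until
no nonterminal has two alternatives with a common prefix.

Round 1: E has alternatives sharing prefix '- -'. Introduce E': E → - - E'
  Add: E' → - y
  Add: E' → -
  Add: E' → y

Round 2: E' has alternatives sharing prefix '-'. Introduce E'': E' → - E''
  Add: E'' → y
  Add: E'' → ε

No remaining common prefixes — done.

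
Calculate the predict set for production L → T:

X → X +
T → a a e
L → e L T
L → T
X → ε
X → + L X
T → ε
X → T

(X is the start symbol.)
PREDICT(L → T) = (FIRST(RHS) \ {ε}) ∪ (FOLLOW(L) if ε ∈ FIRST(RHS), i.e. RHS ⇒* ε)
FIRST(T) = { 'a', ε }
FIRST(T) = { 'a', ε }
ε ∈ FIRST(T) (the right-hand side is nullable), so add FOLLOW(L) = { $, '+', 'a' }
PREDICT(L → T) = { $, '+', 'a' }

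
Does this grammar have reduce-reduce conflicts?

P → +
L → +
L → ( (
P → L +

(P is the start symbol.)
Yes — I2: [L → + .] vs [P → + .]

A reduce-reduce conflict occurs when an LR(0) state has two complete items [A → α .] and [B → β .] — both call for a reduction, and with no lookahead the parser cannot choose between them.

Augment with P' → P and build the canonical LR(0) collection (I0 = CLOSURE({[P' → . P]}), then GOTO on every symbol after a dot until no new states appear). It has 7 states:
  I0: { [L → . ( (], [L → . +], [P → . +], [P → . L +], [P' → . P] }  — shift
  I1: { [L → ( . (] }  — shift
  I2: { [L → + .], [P → + .] }  — 2 reduces
  I3: { [P → L . +] }  — shift
  I4: { [P' → P .] }  — accept
  I5: { [P → L + .] }  — reduce
  I6: { [L → ( ( .] }  — reduce

I2 contains complete items [L → + .], [P → + .] — reduce-reduce conflict.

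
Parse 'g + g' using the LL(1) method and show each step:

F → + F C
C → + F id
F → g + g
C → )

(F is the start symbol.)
LL(1) parsing maintains a stack (initially the start symbol over $) and the input. At each step: if the stack top is a terminal, match it against the current input token; if it is a non-terminal N, replace it with the RHS of M[N, lookahead] (the unique production whose predict set contains the lookahead).

Stack is shown with the top on the left.

Stack    Input    Action
------------------------
F $      g + g $  output F → g + g
g + g $  g + g $  match 'g'
+ g $    + g $    match '+'
g $      g $      match 'g'
$        $        accept

The string is accepted.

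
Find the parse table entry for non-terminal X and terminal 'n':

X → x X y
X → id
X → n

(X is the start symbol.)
To find M[X, 'n'], we find productions for X where 'n' is in the predict set (PREDICT(N → α) = (FIRST(α) \ {ε}) ∪ (FOLLOW(N) if α ⇒* ε)).

X → x X y: PREDICT = { 'x' }
X → id: PREDICT = { 'id' }
X → n: PREDICT = { 'n' }
  'n' is in predict set, so this production goes in M[X, 'n']

M[X, 'n'] = X → n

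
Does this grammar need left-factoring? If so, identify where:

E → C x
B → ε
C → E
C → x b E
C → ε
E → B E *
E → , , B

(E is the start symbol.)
No, left-factoring is not needed

Left-factoring is needed when two productions for the same non-terminal
share a common prefix on the right-hand side.

Productions for E:
  E → C x
  E → B E *
  E → , , B
Productions for C:
  C → E
  C → x b E
  C → ε

No common prefixes found.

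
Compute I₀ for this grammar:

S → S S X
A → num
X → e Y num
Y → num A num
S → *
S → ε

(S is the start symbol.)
First, augment the grammar with S' → S
I₀ = CLOSURE({ [S' → . S] }):
  [S' → . S] has the dot before S: add [S → . S S X], [S → . *], [S → .]
No further items can be added.

I₀ = { [S → . *], [S → . S S X], [S → .], [S' → . S] }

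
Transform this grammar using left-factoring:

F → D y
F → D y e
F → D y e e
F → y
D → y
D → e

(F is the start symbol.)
F → D y F'
F' → ε
F' → e F''
F'' → ε
F'' → e
F → y
D → y
D → e

Left-factoring transforms A → αβ₁ | αβ₂ into A → αA' and A' → β₁ | β₂
(α is the longest common prefix among the alternatives). Repeat until
no nonterminal has two alternatives with a common prefix.

Round 1: F has alternatives sharing prefix 'D y'. Introduce F': F → D y F'
  Add: F' → ε
  Add: F' → e
  Add: F' → e e

Round 2: F' has alternatives sharing prefix 'e'. Introduce F'': F' → e F''
  Add: F'' → ε
  Add: F'' → e

No remaining common prefixes — done.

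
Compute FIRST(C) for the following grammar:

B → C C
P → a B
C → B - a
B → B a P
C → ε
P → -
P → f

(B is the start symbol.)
{ '-', 'a', ε }

To compute FIRST(C), examine every production with C on the left-hand side, reading each right-hand side left to right until a non-nullable symbol is reached.

FIRST sets of the other non-terminals involved (by the same procedure, iterated to a fixed point):
  FIRST(B) = { '-', 'a', ε }

From C → B - a:
  - B is a non-terminal: add FIRST(B) \ {ε} = { '-', 'a' }
    B is nullable, so continue to the next symbol
  - '-' is a terminal: add '-' and stop
From C → ε:
  - ε-production, so ε ∈ FIRST(C)

Collecting: FIRST(C) = { '-', 'a', ε }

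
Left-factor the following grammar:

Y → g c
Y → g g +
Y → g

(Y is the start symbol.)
Y → g Y'
Y' → c
Y' → g +
Y' → ε

Left-factoring transforms A → αβ₁ | αβ₂ into A → αA' and A' → β₁ | β₂
(α is the longest common prefix among the alternatives). Repeat until
no nonterminal has two alternatives with a common prefix.

Round 1: Y has alternatives sharing prefix 'g'. Introduce Y': Y → g Y'
  Add: Y' → c
  Add: Y' → g +
  Add: Y' → ε

No remaining common prefixes — done.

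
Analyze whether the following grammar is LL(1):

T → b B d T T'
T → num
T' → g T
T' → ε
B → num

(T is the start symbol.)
No. Predict set conflict for T': { 'g' }

A grammar is LL(1) if for each non-terminal N with multiple productions, the predict sets of those productions are pairwise disjoint, where PREDICT(N → α) = (FIRST(α) \ {ε}) ∪ (FOLLOW(N) if α ⇒* ε).

Relevant sets:
  FOLLOW(T') = { $, 'g' }

For T:
  PREDICT(T → b B d T T') = { 'b' }
  PREDICT(T → num) = { 'num' }
For T':
  PREDICT(T' → g T) = { 'g' }
  PREDICT(T' → ε) = { $, 'g' }
B has a single production, so nothing to check there.

Conflict found: Predict set conflict for T': { 'g' }
The grammar is NOT LL(1).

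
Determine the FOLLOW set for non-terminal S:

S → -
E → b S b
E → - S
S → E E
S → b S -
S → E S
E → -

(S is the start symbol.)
{ $, '-', 'b' }

To compute FOLLOW(S), find every occurrence of S on a right-hand side N → α S β: add FIRST(β) \ {ε}, and if β is empty or nullable also add FOLLOW(N). Iterate to a fixed point.

S is the start symbol, so $ ∈ FOLLOW(S).
In E → b S b: S is followed by b, add FIRST(b) \ {ε} = { 'b' }
In E → - S: S is at the end, add FOLLOW(E)
In S → b S -: S is followed by '-', add FIRST('-') \ {ε} = { '-' }
In S → E S: S is at the end; this adds FOLLOW(S) to itself — nothing new

The FOLLOW sets referred to above (computed the same way, to a fixed point):
  FOLLOW(E) = { $, '-', 'b' }

Taking the union: FOLLOW(S) = { $, '-', 'b' }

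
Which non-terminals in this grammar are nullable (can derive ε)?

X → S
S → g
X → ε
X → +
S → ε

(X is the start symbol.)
A non-terminal is nullable if it can derive ε (the empty string): either it has an ε-production, or it has a production whose right-hand side consists entirely of nullable non-terminals.

ε-productions: X → ε, S → ε
So X, S are immediately nullable.
Every non-terminal is now nullable.
Nullable = { 'S', 'X' }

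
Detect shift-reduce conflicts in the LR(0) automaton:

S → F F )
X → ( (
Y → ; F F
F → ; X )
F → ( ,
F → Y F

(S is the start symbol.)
Augment with S' → S and build the canonical LR(0) collection (I0 = CLOSURE({[S' → . S]}), then GOTO on every symbol after a dot until no new states appear). It has 16 states:
  I0: { [F → . ( ,], [F → . ; X )], [F → . Y F], [S → . F F )], [S' → . S], [Y → . ; F F] }  — shift
  I1: { [F → ( . ,] }  — shift
  I2: { [F → . ( ,], [F → . ; X )], [F → . Y F], [F → ; . X )], [X → . ( (], [Y → . ; F F], [Y → ; . F F] }  — shift
  I3: { [F → . ( ,], [F → . ; X )], [F → . Y F], [S → F . F )], [Y → . ; F F] }  — shift
  I4: { [S' → S .] }  — accept
  I5: { [F → . ( ,], [F → . ; X )], [F → . Y F], [F → Y . F], [Y → . ; F F] }  — shift
  I6: { [F → Y F .] }  — reduce
  I7: { [S → F F . )] }  — shift
  I8: { [S → F F ) .] }  — reduce
  I9: { [F → ( . ,], [X → ( . (] }  — shift
  I10: { [F → . ( ,], [F → . ; X )], [F → . Y F], [Y → . ; F F], [Y → ; F . F] }  — shift
  I11: { [F → ; X . )] }  — shift
  I12: { [F → ; X ) .] }  — reduce
  I13: { [Y → ; F F .] }  — reduce
  I14: { [X → ( ( .] }  — reduce
  I15: { [F → ( , .] }  — reduce

No state contains both a complete item and a shift item.

Answer: No shift-reduce conflicts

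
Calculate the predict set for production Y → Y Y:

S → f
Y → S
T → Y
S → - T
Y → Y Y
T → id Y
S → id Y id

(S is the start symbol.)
PREDICT(Y → Y Y) = (FIRST(RHS) \ {ε}) ∪ (FOLLOW(Y) if ε ∈ FIRST(RHS), i.e. RHS ⇒* ε)
FIRST(Y) = { '-', 'f', 'id' }
FIRST(Y Y) = { '-', 'f', 'id' }
ε ∉ FIRST(Y Y), so FOLLOW(Y) is not added.
PREDICT(Y → Y Y) = { '-', 'f', 'id' }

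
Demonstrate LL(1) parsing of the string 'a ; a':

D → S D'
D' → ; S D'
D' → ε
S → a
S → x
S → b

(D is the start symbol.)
Stack is shown with the top on the left.

Stack     Input    Action
-------------------------
D $       a ; a $  output D → S D'
S D' $    a ; a $  output S → a
a D' $    a ; a $  match 'a'
D' $      ; a $    output D' → ; S D'
; S D' $  ; a $    match ';'
S D' $    a $      output S → a
a D' $    a $      match 'a'
D' $      $        output D' → ε
$         $        accept

The string is accepted.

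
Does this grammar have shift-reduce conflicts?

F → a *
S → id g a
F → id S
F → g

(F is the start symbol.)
Augment with F' → F and build the canonical LR(0) collection (I0 = CLOSURE({[F' → . F]}), then GOTO on every symbol after a dot until no new states appear). It has 10 states:
  I0: { [F → . a *], [F → . g], [F → . id S], [F' → . F] }  — shift
  I1: { [F' → F .] }  — accept
  I2: { [F → a . *] }  — shift
  I3: { [F → g .] }  — reduce
  I4: { [F → id . S], [S → . id g a] }  — shift
  I5: { [F → id S .] }  — reduce
  I6: { [S → id . g a] }  — shift
  I7: { [S → id g . a] }  — shift
  I8: { [S → id g a .] }  — reduce
  I9: { [F → a * .] }  — reduce

No state contains both a complete item and a shift item.

Answer: No shift-reduce conflicts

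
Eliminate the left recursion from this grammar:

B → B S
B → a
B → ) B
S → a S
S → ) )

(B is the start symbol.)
B is directly left-recursive. The standard transformation for
  A → A α₁ | ... | A α_m | β₁ | ... | β_n
is
  A  → β₁ A' | ... | β_n A'
  A' → α₁ A' | ... | α_m A' | ε

B → a becomes B → a B'
B → ) B becomes B → ) B B'
B → B S becomes B' → S B'
Add B' → ε

Productions for other non-terminals are unchanged:
  S → a S
  S → ) )

Resulting grammar:
B → a B'
B → ) B B'
B' → S B'
B' → ε
S → a S
S → ) )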